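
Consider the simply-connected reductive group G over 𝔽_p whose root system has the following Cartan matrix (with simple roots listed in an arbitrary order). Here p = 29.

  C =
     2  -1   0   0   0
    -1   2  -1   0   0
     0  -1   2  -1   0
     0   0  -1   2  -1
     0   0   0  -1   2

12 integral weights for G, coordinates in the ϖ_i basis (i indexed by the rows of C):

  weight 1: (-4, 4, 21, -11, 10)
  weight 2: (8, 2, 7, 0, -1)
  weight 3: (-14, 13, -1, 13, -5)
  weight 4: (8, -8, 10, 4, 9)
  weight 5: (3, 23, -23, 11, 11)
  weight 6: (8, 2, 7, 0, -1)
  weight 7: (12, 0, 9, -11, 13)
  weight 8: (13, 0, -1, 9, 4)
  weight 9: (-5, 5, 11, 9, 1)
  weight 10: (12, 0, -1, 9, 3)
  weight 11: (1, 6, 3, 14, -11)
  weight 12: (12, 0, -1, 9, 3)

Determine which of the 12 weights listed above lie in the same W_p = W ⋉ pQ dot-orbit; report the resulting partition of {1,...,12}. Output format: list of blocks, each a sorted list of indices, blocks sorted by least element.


Dynkin diagram of C (from the 8 off-diagonal −1 entries): A_5.

Alcove-folded reps (p=29, 12 weights, presented ϖ-order):

  λ_1+ρ ↦ (3, 2, 12, 10, 1)
  λ_2+ρ ↦ (9, 3, 8, 1, 0)
  λ_3+ρ ↦ (13, 1, 0, 10, 4)
  λ_4+ρ ↦ (2, 7, 4, 5, 10)
  λ_5+ρ ↦ (3, 2, 12, 10, 1)
  λ_6+ρ ↦ (9, 3, 8, 1, 0)
  λ_7+ρ ↦ (13, 1, 0, 10, 4)
  λ_8+ρ ↦ (13, 1, 0, 10, 4)
  λ_9+ρ ↦ (3, 2, 12, 10, 1)
  λ_10+ρ ↦ (13, 1, 0, 10, 4)
  λ_11+ρ ↦ (2, 7, 4, 5, 10)
  λ_12+ρ ↦ (13, 1, 0, 10, 4)

4 distinct reps among the 12 weights ⇒ 4 W_29-linkage classes:

[[1, 5, 9], [2, 6], [3, 7, 8, 10, 12], [4, 11]]


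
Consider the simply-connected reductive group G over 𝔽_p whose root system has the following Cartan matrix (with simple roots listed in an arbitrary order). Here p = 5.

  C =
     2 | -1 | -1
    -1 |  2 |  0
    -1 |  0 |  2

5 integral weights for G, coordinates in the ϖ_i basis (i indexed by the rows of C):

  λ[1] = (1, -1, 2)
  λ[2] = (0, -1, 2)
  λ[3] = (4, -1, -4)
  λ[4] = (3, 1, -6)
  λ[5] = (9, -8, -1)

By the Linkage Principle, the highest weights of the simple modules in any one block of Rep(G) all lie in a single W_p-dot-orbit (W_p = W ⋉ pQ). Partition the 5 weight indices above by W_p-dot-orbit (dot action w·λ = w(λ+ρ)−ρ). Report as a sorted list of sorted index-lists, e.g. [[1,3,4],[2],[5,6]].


Root system A_3: the 3×3 matrix C matches after relabeling.

λ_j+ρ reflected into Ā_5 (⟨·,θ^∨⟩≤5); 3-tuples as given:

  1: (2, 0, 3);  2: (1, 0, 3);  3: (2, 0, 3);  4: (1, 0, 3);  5: (2, 0, 3)

The 5 indices split into 2 linkage classes (same alcove rep ⇔ same W_5-dot-orbit):

[[1, 3, 5], [2, 4]]


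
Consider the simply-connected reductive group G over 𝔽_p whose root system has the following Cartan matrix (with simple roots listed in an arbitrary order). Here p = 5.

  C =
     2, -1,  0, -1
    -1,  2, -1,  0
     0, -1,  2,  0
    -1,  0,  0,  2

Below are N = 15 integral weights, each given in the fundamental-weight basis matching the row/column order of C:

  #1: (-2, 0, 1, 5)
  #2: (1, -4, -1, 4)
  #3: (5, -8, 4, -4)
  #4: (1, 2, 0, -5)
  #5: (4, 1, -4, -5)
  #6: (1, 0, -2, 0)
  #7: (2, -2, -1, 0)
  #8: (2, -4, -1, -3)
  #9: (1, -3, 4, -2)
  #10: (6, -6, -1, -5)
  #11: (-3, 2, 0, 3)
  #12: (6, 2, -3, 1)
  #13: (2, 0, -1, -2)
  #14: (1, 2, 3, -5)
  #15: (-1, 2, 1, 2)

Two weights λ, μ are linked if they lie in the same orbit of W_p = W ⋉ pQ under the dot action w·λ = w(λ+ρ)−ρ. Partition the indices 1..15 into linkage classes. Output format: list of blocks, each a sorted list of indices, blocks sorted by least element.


Root system A_4: the 4×4 matrix C matches after relabeling.

λ_j+ρ reflected into Ā_5 (⟨·,θ^∨⟩≤5); 4-tuples as given:

    [1] (0, 1, 0, 2)
    [2] (0, 1, 0, 2)
    [3] (2, 1, 0, 1)
    [4] (2, 1, 0, 1)
    [5] (0, 1, 0, 2)
    [6] (2, 0, 1, 1)
    [7] (2, 0, 1, 1)
    [8] (0, 2, 1, 0)
    [9] (1, 1, 3, 0)
    [10] (0, 2, 1, 0)
    [11] (2, 1, 0, 1)
    [12] (2, 0, 2, 0)
    [13] (2, 1, 0, 1)
    [14] (0, 1, 0, 2)
    [15] (0, 2, 1, 0)

Linkage partition of the 15 weights (6 classes, p=5):

[[1, 2, 5, 14], [3, 4, 11, 13], [6, 7], [8, 10, 15], [9], [12]]


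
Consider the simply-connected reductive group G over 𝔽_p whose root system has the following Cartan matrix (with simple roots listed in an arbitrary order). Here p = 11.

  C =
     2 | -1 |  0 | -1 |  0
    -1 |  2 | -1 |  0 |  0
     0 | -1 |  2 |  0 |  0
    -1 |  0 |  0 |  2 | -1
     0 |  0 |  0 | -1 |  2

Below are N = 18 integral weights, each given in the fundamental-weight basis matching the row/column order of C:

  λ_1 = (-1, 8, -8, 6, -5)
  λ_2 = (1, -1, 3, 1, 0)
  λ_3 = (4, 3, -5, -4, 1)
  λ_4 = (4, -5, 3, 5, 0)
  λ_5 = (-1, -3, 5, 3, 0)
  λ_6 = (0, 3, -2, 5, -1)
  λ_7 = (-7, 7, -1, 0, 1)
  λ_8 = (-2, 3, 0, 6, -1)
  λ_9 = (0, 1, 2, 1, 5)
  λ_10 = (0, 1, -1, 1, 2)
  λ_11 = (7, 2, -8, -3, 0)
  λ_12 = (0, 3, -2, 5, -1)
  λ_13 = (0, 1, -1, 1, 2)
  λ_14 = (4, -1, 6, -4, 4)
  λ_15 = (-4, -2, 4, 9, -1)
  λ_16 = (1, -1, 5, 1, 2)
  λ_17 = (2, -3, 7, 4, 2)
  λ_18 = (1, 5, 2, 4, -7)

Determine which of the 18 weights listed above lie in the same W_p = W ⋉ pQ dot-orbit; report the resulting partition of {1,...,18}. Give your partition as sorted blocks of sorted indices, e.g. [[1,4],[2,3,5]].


C ↔ A_5 under row/col permutation; |W(A_5)| = 720.

W_11-reps of the 18 weights in Ā_11 (same 5-coord order as C):

    λ_1 → (0, 2, 2, 2, 1)
    λ_2 → (2, 0, 4, 2, 1)
    λ_3 → (2, 0, 4, 2, 1)
    λ_4 → (1, 3, 1, 6, 0)
    λ_5 → (2, 0, 4, 2, 1)
    λ_6 → (1, 3, 1, 6, 0)
    λ_7 → (1, 2, 0, 2, 3)
    λ_8 → (1, 3, 1, 6, 0)
    λ_9 → (1, 2, 0, 2, 3)
    λ_10 → (1, 2, 0, 2, 3)
    λ_11 → (2, 4, 3, 1, 1)
    λ_12 → (1, 3, 1, 6, 0)
    λ_13 → (1, 2, 0, 2, 3)
    λ_14 → (2, 0, 4, 2, 1)
    λ_15 → (1, 3, 1, 6, 0)
    λ_16 → (2, 0, 4, 2, 1)
    λ_17 → (1, 2, 0, 2, 3)
    λ_18 → (1, 4, 2, 1, 0)

These 18 weights hit 6 W_11-dot-orbits; sizes (1, 5, 5, 5, 1, 1):

[[1], [2, 3, 5, 14, 16], [4, 6, 8, 12, 15], [7, 9, 10, 13, 17], [11], [18]]


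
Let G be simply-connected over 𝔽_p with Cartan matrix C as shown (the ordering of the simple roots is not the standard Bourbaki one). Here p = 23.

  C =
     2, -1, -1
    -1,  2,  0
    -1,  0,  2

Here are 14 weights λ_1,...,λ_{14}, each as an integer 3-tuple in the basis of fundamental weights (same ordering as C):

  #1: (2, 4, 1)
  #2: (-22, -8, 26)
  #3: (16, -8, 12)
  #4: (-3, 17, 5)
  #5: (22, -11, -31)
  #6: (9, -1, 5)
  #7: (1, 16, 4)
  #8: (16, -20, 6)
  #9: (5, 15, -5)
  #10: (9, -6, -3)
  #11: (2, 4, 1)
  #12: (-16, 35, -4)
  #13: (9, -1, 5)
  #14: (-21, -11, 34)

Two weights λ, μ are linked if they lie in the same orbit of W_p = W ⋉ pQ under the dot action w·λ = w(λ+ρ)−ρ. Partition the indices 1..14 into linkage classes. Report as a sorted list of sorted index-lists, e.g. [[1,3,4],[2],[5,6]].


A_3 Cartan matrix, 3 simple roots permuted; ρ=(1,1,1).

W_23-reps of the 14 weights in Ā_23 (same 3-coord order as C):

    λ_1+ρ ↦ (3, 5, 2)
    λ_2+ρ ↦ (2, 16, 4)
    λ_3+ρ ↦ (10, 0, 6)
    λ_4+ρ ↦ (2, 16, 4)
    λ_5+ρ ↦ (10, 0, 6)
    λ_6+ρ ↦ (10, 0, 6)
    λ_7+ρ ↦ (2, 16, 4)
    λ_8+ρ ↦ (2, 16, 4)
    λ_9+ρ ↦ (2, 16, 4)
    λ_10+ρ ↦ (3, 5, 2)
    λ_11+ρ ↦ (3, 5, 2)
    λ_12+ρ ↦ (3, 5, 2)
    λ_13+ρ ↦ (10, 0, 6)
    λ_14+ρ ↦ (3, 8, 7)

Linkage partition of the 14 weights (4 classes, p=23):

[[1, 10, 11, 12], [2, 4, 7, 8, 9], [3, 5, 6, 13], [14]]


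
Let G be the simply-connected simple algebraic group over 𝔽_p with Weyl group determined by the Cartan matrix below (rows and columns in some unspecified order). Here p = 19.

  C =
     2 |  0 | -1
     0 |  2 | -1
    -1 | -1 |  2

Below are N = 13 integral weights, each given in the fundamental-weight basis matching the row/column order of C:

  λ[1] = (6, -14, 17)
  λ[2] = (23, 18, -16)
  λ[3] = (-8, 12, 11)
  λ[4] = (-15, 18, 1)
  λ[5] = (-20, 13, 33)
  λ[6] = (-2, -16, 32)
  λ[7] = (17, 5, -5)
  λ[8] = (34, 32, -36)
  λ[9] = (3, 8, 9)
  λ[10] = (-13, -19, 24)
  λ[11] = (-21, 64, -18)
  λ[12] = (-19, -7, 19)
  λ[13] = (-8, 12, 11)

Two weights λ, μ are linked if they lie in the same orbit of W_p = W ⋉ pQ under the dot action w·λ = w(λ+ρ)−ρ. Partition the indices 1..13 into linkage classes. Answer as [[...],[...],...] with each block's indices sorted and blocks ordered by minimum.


A_3 Cartan matrix, 3 simple roots permuted; ρ=(1,1,1).

Ā_19 reps of the 13 weights (A_3, coords as presented):

  λ_1 → (1, 7, 5);  λ_2 → (0, 5, 10);  λ_3 → (1, 7, 5);  λ_4 → (0, 5, 12);  λ_5 → (0, 5, 10);  λ_6 → (13, 1, 4);  λ_7 → (13, 1, 4);  λ_8 → (2, 0, 3);  λ_9 → (0, 5, 10);  λ_10 → (1, 7, 5);  λ_11 → (8, 1, 9);  λ_12 → (13, 1, 4);  λ_13 → (1, 7, 5)

Linkage partition of the 13 weights (6 classes, p=19):

[[1, 3, 10, 13], [2, 5, 9], [4], [6, 7, 12], [8], [11]]


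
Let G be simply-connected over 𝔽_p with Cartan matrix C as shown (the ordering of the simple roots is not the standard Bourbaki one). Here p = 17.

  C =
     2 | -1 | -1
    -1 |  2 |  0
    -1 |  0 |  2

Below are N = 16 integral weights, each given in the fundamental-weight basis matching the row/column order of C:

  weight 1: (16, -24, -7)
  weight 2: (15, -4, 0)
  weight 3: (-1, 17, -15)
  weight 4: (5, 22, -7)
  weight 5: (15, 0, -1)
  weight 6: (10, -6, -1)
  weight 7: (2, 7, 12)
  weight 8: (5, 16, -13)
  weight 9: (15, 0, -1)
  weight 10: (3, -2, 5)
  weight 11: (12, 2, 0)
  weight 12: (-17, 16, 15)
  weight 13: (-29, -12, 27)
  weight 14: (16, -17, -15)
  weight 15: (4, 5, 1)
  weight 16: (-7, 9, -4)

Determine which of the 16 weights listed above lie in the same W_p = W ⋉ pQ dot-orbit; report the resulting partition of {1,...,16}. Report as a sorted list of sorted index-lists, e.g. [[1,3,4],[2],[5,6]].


Root system A_3: the 3×3 matrix C matches after relabeling.

Folding the 16 weights λ_j+ρ into Ā_17 (reps in the given 3-coord order):

  λ_1+ρ ↦ (6, 5, 0);  λ_2+ρ ↦ (13, 3, 1);  λ_3+ρ ↦ (13, 3, 1);  λ_4+ρ ↦ (6, 5, 0);  λ_5+ρ ↦ (16, 1, 0);  λ_6+ρ ↦ (6, 5, 0);  λ_7+ρ ↦ (3, 1, 6);  λ_8+ρ ↦ (6, 5, 0);  λ_9+ρ ↦ (16, 1, 0);  λ_10+ρ ↦ (3, 1, 6);  λ_11+ρ ↦ (13, 3, 1);  λ_12+ρ ↦ (16, 1, 0);  λ_13+ρ ↦ (6, 5, 0);  λ_14+ρ ↦ (13, 3, 1);  λ_15+ρ ↦ (5, 6, 2);  λ_16+ρ ↦ (3, 1, 6)

Grouping the 16 weights by Ā_17-representative: 5 linkage classes.

[[1, 4, 6, 8, 13], [2, 3, 11, 14], [5, 9, 12], [7, 10, 16], [15]]


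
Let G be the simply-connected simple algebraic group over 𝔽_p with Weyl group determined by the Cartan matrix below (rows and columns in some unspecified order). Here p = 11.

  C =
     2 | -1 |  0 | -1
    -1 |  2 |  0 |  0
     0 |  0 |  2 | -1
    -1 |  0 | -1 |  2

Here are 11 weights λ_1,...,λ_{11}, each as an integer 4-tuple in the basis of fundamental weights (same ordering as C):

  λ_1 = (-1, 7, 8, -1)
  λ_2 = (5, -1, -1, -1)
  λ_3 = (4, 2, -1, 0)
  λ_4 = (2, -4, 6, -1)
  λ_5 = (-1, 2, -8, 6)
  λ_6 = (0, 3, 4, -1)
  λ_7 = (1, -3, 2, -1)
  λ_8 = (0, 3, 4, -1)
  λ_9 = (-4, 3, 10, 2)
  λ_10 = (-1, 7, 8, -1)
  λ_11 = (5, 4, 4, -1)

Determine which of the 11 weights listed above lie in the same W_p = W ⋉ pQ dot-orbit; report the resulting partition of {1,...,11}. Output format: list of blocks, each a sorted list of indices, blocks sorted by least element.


Cartan matrix: type A_4 (|W|=120); un-permuting the 4 rows.

λ_j+ρ reflected into Ā_11 (⟨·,θ^∨⟩≤11); 4-tuples as given:

    λ_1+ρ ↦ (0, 2, 3, 0)
    λ_2+ρ ↦ (6, 0, 0, 0)
    λ_3+ρ ↦ (5, 3, 0, 1)
    λ_4+ρ ↦ (0, 3, 7, 0)
    λ_5+ρ ↦ (0, 3, 7, 0)
    λ_6+ρ ↦ (1, 4, 5, 0)
    λ_7+ρ ↦ (0, 2, 3, 0)
    λ_8+ρ ↦ (1, 4, 5, 0)
    λ_9+ρ ↦ (0, 3, 7, 0)
    λ_10+ρ ↦ (0, 2, 3, 0)
    λ_11+ρ ↦ (6, 0, 0, 0)

Partition of {1..11} into 5 W_11-dot-orbits:

[[1, 7, 10], [2, 11], [3], [4, 5, 9], [6, 8]]


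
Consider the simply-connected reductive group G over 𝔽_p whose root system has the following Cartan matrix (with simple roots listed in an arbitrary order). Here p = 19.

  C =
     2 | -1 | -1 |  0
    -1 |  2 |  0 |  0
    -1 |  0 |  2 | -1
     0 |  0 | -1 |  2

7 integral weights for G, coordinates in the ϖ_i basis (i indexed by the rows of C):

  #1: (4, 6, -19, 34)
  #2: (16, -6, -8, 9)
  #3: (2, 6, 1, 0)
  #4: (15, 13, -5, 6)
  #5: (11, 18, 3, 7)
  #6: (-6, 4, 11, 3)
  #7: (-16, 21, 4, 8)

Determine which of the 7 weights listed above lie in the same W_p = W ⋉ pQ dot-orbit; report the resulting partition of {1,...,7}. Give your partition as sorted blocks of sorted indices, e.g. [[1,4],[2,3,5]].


Type A_4, rank 4, |W|=120; reorder rows/cols to standard.

Ā_19 reps of the 7 weights (A_4, coords as presented):

  1: (3, 7, 2, 1);  2: (5, 4, 7, 2);  3: (3, 7, 2, 1);  4: (5, 0, 7, 4);  5: (5, 0, 7, 4);  6: (5, 0, 7, 4);  7: (5, 4, 7, 2)

The 7 indices split into 3 linkage classes (same alcove rep ⇔ same W_19-dot-orbit):

[[1, 3], [2, 7], [4, 5, 6]]


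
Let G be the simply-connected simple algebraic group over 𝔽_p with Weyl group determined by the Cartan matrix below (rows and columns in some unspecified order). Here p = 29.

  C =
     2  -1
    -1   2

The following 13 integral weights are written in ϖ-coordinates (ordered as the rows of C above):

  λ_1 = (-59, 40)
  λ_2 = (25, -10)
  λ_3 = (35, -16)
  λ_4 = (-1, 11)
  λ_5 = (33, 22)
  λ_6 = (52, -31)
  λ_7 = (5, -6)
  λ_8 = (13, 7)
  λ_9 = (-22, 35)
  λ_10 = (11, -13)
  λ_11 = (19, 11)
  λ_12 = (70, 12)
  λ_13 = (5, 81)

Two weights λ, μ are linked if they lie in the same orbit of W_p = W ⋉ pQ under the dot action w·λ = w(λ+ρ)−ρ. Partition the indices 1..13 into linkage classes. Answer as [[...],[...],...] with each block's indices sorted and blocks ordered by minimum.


Root system A_2: the 2×2 matrix C matches after relabeling.

λ_j+ρ reflected into Ā_29 (⟨·,θ^∨⟩≤29); 2-tuples as given:

    λ_1+ρ ↦ (0, 12)
    λ_2+ρ ↦ (17, 9)
    λ_3+ρ ↦ (14, 8)
    λ_4+ρ ↦ (0, 12)
    λ_5+ρ ↦ (1, 5)
    λ_6+ρ ↦ (1, 5)
    λ_7+ρ ↦ (1, 5)
    λ_8+ρ ↦ (14, 8)
    λ_9+ρ ↦ (14, 8)
    λ_10+ρ ↦ (0, 12)
    λ_11+ρ ↦ (17, 9)
    λ_12+ρ ↦ (13, 3)
    λ_13+ρ ↦ (1, 5)

5 distinct reps among the 13 weights ⇒ 5 W_29-linkage classes:

[[1, 4, 10], [2, 11], [3, 8, 9], [5, 6, 7, 13], [12]]


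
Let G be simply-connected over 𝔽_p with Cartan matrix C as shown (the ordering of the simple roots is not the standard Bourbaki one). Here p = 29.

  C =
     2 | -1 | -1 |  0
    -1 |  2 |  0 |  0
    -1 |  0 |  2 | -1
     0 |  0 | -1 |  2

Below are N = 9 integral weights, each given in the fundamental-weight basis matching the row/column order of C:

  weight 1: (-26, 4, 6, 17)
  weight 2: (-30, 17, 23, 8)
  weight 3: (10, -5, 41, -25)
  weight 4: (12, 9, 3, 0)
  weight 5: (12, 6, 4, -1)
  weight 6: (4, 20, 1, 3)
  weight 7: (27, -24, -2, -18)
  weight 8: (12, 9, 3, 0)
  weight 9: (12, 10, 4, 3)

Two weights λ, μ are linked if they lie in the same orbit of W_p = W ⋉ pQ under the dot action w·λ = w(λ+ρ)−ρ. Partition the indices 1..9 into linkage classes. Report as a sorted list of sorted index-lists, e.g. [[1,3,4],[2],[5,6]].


Dynkin diagram of C (from the 6 off-diagonal −1 entries): A_4.

W_29-reps of the 9 weights in Ā_29 (same 4-coord order as C):

  [1] (13, 7, 5, 0);  [2] (13, 7, 5, 0);  [3] (13, 7, 5, 0);  [4] (13, 10, 4, 1);  [5] (13, 7, 5, 0);  [6] (5, 18, 2, 1);  [7] (13, 10, 4, 1);  [8] (13, 10, 4, 1);  [9] (13, 7, 5, 0)

3 distinct reps among the 9 weights ⇒ 3 W_29-linkage classes:

[[1, 2, 3, 5, 9], [4, 7, 8], [6]]


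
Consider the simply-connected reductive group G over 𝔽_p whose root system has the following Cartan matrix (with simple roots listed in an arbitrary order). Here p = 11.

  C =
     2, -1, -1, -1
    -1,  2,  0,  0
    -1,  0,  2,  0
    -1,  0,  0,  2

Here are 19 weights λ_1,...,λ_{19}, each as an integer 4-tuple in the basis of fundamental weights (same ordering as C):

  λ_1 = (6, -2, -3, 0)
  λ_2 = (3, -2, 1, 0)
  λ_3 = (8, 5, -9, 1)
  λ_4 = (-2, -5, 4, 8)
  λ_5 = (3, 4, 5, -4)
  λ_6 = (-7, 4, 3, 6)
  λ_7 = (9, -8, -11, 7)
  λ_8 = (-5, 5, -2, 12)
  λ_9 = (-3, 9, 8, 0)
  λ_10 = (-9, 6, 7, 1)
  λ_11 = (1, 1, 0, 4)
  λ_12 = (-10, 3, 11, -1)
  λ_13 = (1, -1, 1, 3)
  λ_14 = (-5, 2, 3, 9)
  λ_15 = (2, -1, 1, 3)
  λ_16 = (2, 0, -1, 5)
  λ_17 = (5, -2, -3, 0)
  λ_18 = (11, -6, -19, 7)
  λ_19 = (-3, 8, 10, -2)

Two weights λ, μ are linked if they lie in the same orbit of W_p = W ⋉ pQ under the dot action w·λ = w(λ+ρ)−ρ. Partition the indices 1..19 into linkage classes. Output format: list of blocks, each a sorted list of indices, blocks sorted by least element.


D_4 Cartan matrix, 4 simple roots permuted; ρ=(1,1,1,1).

Alcove-folded reps (p=11, 19 weights, presented ϖ-order):

  1: (3, 1, 2, 1) · 2: (3, 1, 2, 1) · 3: (2, 0, 2, 4) · 4: (2, 1, 0, 4) · 5: (3, 1, 2, 1) · 6: (3, 1, 2, 1) · 7: (0, 0, 3, 1) · 8: (1, 2, 1, 5) · 9: (1, 2, 1, 5) · 10: (1, 1, 0, 6) · 11: (1, 2, 1, 5) · 12: (2, 0, 2, 4) · 13: (2, 0, 2, 4) · 14: (1, 1, 0, 6) · 15: (2, 0, 2, 4) · 16: (1, 1, 0, 6) · 17: (3, 1, 2, 1) · 18: (2, 1, 0, 4) · 19: (2, 0, 2, 4)

Linkage partition of the 19 weights (6 classes, p=11):

[[1, 2, 5, 6, 17], [3, 12, 13, 15, 19], [4, 18], [7], [8, 9, 11], [10, 14, 16]]


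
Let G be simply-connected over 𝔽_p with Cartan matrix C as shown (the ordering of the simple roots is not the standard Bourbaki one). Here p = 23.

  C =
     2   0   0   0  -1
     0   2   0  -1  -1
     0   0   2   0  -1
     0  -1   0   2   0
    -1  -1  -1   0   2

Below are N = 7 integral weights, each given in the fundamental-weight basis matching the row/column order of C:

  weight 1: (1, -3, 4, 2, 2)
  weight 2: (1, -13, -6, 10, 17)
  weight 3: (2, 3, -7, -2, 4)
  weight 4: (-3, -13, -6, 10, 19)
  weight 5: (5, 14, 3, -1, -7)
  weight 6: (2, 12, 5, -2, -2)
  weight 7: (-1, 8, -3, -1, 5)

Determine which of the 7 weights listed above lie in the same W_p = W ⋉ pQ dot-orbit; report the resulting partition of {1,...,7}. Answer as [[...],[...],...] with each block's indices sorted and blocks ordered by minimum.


Cartan matrix: type D_5 (|W|=1920); un-permuting the 5 rows.

Alcove-folded reps (p=23, 7 weights, presented ϖ-order):

  1: (2, 2, 5, 1, 1)
  2: (2, 2, 5, 1, 1)
  3: (2, 2, 5, 1, 1)
  4: (2, 2, 5, 1, 1)
  5: (0, 4, 2, 0, 4)
  6: (2, 2, 5, 1, 1)
  7: (0, 4, 2, 0, 4)

These 7 weights hit 2 W_23-dot-orbits; sizes (5, 2):

[[1, 2, 3, 4, 6], [5, 7]]


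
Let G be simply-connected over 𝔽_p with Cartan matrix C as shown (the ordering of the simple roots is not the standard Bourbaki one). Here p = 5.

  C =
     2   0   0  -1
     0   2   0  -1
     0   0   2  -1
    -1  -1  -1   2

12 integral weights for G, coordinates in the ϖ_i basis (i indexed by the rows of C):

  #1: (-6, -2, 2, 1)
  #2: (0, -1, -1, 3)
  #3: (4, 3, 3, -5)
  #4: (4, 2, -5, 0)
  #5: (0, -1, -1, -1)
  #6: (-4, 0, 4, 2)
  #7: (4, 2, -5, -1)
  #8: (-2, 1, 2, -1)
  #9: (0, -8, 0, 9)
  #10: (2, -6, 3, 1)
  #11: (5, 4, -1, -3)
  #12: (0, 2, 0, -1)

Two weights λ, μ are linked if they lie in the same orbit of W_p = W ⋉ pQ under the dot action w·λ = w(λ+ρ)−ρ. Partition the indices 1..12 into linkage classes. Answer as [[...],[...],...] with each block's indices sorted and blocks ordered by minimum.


Type D_4, rank 4, |W|=192; reorder rows/cols to standard.

W_5-reps of the 12 weights in Ā_5 (same 4-coord order as C):

  λ_1+ρ ↦ (1, 3, 1, 0) · λ_2+ρ ↦ (1, 0, 0, 0) · λ_3+ρ ↦ (1, 0, 0, 0) · λ_4+ρ ↦ (1, 1, 0, 0) · λ_5+ρ ↦ (1, 0, 0, 0) · λ_6+ρ ↦ (1, 3, 1, 0) · λ_7+ρ ↦ (1, 1, 0, 0) · λ_8+ρ ↦ (0, 1, 2, 1) · λ_9+ρ ↦ (1, 3, 1, 0) · λ_10+ρ ↦ (1, 1, 0, 0) · λ_11+ρ ↦ (0, 1, 2, 1) · λ_12+ρ ↦ (1, 3, 1, 0)

These 12 weights hit 4 W_5-dot-orbits; sizes (4, 3, 3, 2):

[[1, 6, 9, 12], [2, 3, 5], [4, 7, 10], [8, 11]]


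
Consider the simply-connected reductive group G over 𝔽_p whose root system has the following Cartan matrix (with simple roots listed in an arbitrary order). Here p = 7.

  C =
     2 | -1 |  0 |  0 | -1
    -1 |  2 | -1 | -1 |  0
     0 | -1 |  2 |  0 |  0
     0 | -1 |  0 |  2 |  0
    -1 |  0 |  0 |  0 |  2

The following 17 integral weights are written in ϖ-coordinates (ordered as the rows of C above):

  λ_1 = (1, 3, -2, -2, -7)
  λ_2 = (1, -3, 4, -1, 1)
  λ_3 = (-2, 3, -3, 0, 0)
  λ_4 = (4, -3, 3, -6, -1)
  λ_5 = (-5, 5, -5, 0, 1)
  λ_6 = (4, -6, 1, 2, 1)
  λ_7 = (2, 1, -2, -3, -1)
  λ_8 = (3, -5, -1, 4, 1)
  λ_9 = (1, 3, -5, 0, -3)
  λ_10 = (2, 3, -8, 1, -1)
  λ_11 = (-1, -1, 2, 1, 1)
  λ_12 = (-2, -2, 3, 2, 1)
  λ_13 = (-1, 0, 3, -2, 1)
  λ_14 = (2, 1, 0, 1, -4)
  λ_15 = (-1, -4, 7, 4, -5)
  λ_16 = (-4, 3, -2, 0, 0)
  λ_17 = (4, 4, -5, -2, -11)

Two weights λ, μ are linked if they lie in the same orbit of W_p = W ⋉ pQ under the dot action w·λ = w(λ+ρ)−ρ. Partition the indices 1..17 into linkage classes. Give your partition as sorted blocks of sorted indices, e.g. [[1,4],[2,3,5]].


Root system D_5: the 5×5 matrix C matches after relabeling.

Each λ_j+ρ reduced to Ā_7; 5-tuples below use C's row order:

  [1] (1, 0, 1, 1, 2) · [2] (0, 0, 3, 2, 2) · [3] (1, 1, 2, 1, 0) · [4] (0, 0, 3, 2, 2) · [5] (0, 1, 2, 1, 2) · [6] (0, 0, 3, 2, 2) · [7] (2, 1, 0, 1, 0) · [8] (0, 0, 4, 1, 2) · [9] (0, 0, 4, 1, 2) · [10] (0, 0, 4, 1, 2) · [11] (0, 0, 3, 2, 2) · [12] (1, 1, 2, 1, 0) · [13] (0, 0, 4, 1, 2) · [14] (2, 1, 0, 1, 0) · [15] (2, 1, 0, 1, 0) · [16] (1, 0, 1, 1, 2) · [17] (0, 1, 2, 1, 2)

Partition of {1..17} into 6 W_7-dot-orbits:

[[1, 16], [2, 4, 6, 11], [3, 12], [5, 17], [7, 14, 15], [8, 9, 10, 13]]


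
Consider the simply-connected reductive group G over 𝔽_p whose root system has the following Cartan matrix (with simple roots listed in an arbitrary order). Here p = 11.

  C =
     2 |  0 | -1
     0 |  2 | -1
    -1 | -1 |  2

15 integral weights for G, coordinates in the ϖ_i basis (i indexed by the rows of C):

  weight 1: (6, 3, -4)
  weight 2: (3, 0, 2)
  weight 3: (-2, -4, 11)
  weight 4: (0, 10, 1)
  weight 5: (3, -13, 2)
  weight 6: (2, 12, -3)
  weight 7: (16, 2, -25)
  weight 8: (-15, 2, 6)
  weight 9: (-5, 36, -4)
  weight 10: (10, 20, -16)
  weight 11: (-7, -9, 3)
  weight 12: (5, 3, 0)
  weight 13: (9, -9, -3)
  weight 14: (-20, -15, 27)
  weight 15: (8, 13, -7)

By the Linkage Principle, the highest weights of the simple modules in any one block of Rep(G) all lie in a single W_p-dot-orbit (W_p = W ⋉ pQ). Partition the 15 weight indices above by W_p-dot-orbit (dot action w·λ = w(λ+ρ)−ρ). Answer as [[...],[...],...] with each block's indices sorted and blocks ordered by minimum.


Dynkin diagram of C (from the 4 off-diagonal −1 entries): A_3.

W_11-reps of the 15 weights in Ā_11 (same 3-coord order as C):

  [1] (4, 1, 3) · [2] (4, 1, 3) · [3] (0, 2, 8) · [4] (2, 8, 0) · [5] (4, 2, 4) · [6] (2, 8, 0) · [7] (4, 2, 4) · [8] (4, 1, 3) · [9] (4, 1, 3) · [10] (6, 4, 1) · [11] (4, 2, 4) · [12] (6, 4, 1) · [13] (0, 2, 8) · [14] (3, 2, 3) · [15] (3, 2, 3)

These 15 weights hit 6 W_11-dot-orbits; sizes (4, 2, 2, 3, 2, 2):

[[1, 2, 8, 9], [3, 13], [4, 6], [5, 7, 11], [10, 12], [14, 15]]


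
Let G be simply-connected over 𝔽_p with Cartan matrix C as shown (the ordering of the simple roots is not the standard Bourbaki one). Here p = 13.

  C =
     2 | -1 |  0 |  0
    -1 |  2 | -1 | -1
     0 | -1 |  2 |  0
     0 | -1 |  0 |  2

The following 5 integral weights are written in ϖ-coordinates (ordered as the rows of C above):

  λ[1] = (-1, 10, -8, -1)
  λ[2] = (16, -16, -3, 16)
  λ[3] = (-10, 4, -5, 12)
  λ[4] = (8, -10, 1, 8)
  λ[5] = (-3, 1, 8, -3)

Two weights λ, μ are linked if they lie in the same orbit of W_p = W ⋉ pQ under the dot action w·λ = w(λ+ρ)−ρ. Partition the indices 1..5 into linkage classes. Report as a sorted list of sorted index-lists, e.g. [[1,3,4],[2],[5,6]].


D_4 Cartan matrix, 4 simple roots permuted; ρ=(1,1,1,1).

W_13-reps of the 5 weights in Ā_13 (same 4-coord order as C):

    λ_1+ρ ↦ (0, 2, 7, 0)
    λ_2+ρ ↦ (0, 2, 7, 0)
    λ_3+ρ ↦ (0, 1, 3, 4)
    λ_4+ρ ↦ (0, 2, 7, 0)
    λ_5+ρ ↦ (0, 2, 7, 0)

Linkage partition of the 5 weights (2 classes, p=13):

[[1, 2, 4, 5], [3]]


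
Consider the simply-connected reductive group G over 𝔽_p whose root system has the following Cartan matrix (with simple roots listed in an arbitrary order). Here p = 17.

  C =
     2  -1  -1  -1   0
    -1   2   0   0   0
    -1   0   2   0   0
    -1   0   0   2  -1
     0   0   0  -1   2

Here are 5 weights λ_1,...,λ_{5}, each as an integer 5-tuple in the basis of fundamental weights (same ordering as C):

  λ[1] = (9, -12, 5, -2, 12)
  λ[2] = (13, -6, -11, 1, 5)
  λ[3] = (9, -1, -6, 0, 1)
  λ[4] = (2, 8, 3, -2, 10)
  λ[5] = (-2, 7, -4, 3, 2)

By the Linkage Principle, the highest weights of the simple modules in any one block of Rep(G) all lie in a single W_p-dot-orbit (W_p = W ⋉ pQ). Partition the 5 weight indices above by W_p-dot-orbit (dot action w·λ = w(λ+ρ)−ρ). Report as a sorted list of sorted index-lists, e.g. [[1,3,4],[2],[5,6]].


Dynkin diagram of C (from the 8 off-diagonal −1 entries): D_5.

W_17-reps of the 5 weights in Ā_17 (same 5-coord order as C):

  λ_1 → (4, 0, 5, 1, 1);  λ_2 → (4, 0, 5, 1, 1);  λ_3 → (4, 0, 5, 1, 1);  λ_4 → (4, 0, 5, 1, 1);  λ_5 → (3, 4, 1, 0, 3)

Linkage partition of the 5 weights (2 classes, p=17):

[[1, 2, 3, 4], [5]]


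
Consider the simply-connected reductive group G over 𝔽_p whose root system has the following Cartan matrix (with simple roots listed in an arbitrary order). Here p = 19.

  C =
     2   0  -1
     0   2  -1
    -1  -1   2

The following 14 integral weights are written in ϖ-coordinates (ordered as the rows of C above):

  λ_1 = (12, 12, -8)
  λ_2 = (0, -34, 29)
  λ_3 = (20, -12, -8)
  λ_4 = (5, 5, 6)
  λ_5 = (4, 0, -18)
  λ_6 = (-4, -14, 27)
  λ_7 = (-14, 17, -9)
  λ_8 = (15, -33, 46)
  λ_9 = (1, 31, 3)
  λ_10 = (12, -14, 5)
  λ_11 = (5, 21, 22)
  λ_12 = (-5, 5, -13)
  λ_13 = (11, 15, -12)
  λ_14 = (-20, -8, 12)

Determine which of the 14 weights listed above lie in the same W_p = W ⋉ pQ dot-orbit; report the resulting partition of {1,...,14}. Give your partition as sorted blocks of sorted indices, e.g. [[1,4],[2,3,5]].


Cartan matrix: type A_3 (|W|=24); un-permuting the 3 rows.

W_19-reps of the 14 weights in Ā_19 (same 3-coord order as C):

  1: (6, 6, 7);  2: (1, 5, 11);  3: (1, 5, 11);  4: (6, 6, 7);  5: (1, 5, 11);  6: (6, 4, 6);  7: (6, 1, 10);  8: (6, 4, 6);  9: (4, 0, 13);  10: (6, 6, 7);  11: (6, 4, 6);  12: (6, 4, 6);  13: (1, 5, 11);  14: (6, 6, 7)

Linkage partition of the 14 weights (5 classes, p=19):

[[1, 4, 10, 14], [2, 3, 5, 13], [6, 8, 11, 12], [7], [9]]


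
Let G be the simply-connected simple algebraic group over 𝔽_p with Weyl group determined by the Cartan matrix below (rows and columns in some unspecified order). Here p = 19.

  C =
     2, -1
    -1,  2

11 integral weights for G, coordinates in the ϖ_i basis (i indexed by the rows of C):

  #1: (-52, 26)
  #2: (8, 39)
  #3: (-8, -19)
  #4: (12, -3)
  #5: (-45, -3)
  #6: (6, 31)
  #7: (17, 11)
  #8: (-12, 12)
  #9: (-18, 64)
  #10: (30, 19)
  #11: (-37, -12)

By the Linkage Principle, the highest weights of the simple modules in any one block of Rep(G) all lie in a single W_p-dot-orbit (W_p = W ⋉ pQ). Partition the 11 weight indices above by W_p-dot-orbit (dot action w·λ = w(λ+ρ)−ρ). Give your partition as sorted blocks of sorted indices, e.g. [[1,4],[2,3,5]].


Type A_2, rank 2, |W|=6; reorder rows/cols to standard.

λ_j+ρ reflected into Ā_19 (⟨·,θ^∨⟩≤19); 2-tuples as given:

    λ_1+ρ ↦ (8, 5)
    λ_2+ρ ↦ (8, 9)
    λ_3+ρ ↦ (12, 1)
    λ_4+ρ ↦ (11, 2)
    λ_5+ρ ↦ (11, 2)
    λ_6+ρ ↦ (12, 1)
    λ_7+ρ ↦ (7, 1)
    λ_8+ρ ↦ (11, 2)
    λ_9+ρ ↦ (8, 9)
    λ_10+ρ ↦ (12, 1)
    λ_11+ρ ↦ (8, 9)

Linkage partition of the 11 weights (5 classes, p=19):

[[1], [2, 9, 11], [3, 6, 10], [4, 5, 8], [7]]


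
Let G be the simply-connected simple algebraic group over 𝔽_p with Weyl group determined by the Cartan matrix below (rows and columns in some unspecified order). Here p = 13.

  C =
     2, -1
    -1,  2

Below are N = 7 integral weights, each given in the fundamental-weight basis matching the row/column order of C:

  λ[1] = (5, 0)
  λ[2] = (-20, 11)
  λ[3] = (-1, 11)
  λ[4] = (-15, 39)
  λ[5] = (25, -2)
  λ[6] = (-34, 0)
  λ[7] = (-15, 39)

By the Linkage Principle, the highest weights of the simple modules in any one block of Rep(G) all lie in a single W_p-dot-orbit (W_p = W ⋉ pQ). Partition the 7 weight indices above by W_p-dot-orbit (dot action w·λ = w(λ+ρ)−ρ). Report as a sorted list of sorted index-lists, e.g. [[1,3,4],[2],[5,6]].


Type A_2, rank 2, |W|=6; reorder rows/cols to standard.

Alcove-folded reps (p=13, 7 weights, presented ϖ-order):

  λ_1 → (6, 1) · λ_2 → (6, 1) · λ_3 → (0, 12) · λ_4 → (0, 12) · λ_5 → (0, 12) · λ_6 → (6, 1) · λ_7 → (0, 12)

These 7 weights hit 2 W_13-dot-orbits; sizes (3, 4):

[[1, 2, 6], [3, 4, 5, 7]]


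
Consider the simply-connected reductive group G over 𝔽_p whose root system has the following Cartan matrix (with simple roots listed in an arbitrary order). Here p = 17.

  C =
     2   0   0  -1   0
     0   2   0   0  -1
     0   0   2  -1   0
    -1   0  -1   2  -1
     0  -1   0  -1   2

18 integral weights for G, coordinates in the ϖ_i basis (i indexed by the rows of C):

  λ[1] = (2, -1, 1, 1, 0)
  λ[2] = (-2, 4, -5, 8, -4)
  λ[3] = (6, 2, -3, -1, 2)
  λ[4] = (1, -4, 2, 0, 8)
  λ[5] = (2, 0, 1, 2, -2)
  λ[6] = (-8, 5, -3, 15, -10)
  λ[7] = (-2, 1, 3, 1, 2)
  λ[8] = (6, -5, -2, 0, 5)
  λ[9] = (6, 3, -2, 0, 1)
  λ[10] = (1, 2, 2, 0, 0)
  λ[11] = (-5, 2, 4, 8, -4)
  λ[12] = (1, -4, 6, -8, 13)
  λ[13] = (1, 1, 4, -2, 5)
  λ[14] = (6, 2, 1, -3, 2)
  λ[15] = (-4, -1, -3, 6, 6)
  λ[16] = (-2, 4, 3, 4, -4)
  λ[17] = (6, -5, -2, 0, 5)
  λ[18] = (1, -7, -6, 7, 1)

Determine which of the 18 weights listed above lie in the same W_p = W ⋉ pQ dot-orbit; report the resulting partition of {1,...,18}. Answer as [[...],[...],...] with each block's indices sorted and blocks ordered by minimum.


Cartan matrix: type D_5 (|W|=1920); un-permuting the 5 rows.

Alcove-folded reps (p=17, 18 weights, presented ϖ-order):

  [1] (3, 0, 2, 2, 1)
  [2] (1, 2, 4, 1, 3)
  [3] (5, 3, 0, 2, 1)
  [4] (2, 3, 3, 1, 1)
  [5] (3, 0, 2, 2, 1)
  [6] (5, 3, 0, 2, 1)
  [7] (1, 2, 4, 1, 3)
  [8] (7, 4, 1, 0, 2)
  [9] (7, 4, 1, 0, 2)
  [10] (2, 3, 3, 1, 1)
  [11] (4, 0, 5, 2, 1)
  [12] (5, 3, 0, 2, 1)
  [13] (1, 2, 4, 1, 3)
  [14] (5, 3, 0, 2, 1)
  [15] (3, 0, 2, 2, 1)
  [16] (1, 2, 4, 1, 3)
  [17] (7, 4, 1, 0, 2)
  [18] (1, 2, 4, 1, 3)

Linkage partition of the 18 weights (6 classes, p=17):

[[1, 5, 15], [2, 7, 13, 16, 18], [3, 6, 12, 14], [4, 10], [8, 9, 17], [11]]


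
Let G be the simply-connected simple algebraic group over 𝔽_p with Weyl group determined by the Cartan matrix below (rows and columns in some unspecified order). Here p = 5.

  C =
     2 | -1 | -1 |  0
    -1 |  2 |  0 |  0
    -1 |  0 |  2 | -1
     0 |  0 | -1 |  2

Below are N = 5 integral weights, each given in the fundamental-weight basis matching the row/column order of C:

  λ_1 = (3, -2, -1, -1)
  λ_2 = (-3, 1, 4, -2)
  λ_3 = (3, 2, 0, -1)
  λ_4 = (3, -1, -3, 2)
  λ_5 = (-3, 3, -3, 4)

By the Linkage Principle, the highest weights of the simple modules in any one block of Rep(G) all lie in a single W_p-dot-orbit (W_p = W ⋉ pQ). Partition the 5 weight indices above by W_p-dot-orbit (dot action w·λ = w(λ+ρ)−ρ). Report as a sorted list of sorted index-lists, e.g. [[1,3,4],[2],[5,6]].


Dynkin diagram of C (from the 6 off-diagonal −1 entries): A_4.

Each λ_j+ρ reduced to Ā_5; 4-tuples below use C's row order:

    1: (3, 1, 0, 0)
    2: (2, 0, 2, 1)
    3: (2, 0, 2, 1)
    4: (2, 0, 2, 1)
    5: (2, 0, 2, 1)

Linkage partition of the 5 weights (2 classes, p=5):

[[1], [2, 3, 4, 5]]


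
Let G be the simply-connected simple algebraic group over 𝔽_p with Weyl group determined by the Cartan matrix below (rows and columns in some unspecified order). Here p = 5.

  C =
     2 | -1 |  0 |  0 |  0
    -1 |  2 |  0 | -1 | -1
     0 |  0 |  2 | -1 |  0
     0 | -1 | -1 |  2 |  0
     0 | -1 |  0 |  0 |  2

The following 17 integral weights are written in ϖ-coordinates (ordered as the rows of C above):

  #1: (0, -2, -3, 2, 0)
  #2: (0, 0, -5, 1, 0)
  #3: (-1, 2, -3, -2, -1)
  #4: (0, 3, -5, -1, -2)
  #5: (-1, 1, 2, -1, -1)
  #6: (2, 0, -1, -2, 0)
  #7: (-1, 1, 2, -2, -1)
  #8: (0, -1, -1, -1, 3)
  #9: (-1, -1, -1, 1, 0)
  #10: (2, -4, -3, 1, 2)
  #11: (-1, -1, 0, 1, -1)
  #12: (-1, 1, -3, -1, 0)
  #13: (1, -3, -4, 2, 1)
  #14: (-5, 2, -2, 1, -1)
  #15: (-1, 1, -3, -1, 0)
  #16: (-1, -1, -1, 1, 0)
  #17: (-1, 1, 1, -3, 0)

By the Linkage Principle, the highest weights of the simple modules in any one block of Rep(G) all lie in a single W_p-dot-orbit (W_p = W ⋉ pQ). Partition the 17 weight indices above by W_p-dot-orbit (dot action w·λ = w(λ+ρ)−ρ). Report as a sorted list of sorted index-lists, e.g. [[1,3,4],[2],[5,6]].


Type D_5, rank 5, |W|=1920; reorder rows/cols to standard.

Each λ_j+ρ reduced to Ā_5; 5-tuples below use C's row order:

    1: (0, 1, 2, 0, 0)
    2: (0, 1, 2, 0, 0)
    3: (0, 0, 1, 2, 0)
    4: (0, 1, 0, 0, 0)
    5: (0, 0, 1, 2, 0)
    6: (3, 0, 1, 0, 1)
    7: (0, 1, 2, 0, 0)
    8: (1, 0, 0, 0, 4)
    9: (0, 0, 0, 2, 1)
    10: (0, 0, 1, 2, 0)
    11: (0, 0, 1, 2, 0)
    12: (0, 0, 0, 2, 1)
    13: (0, 0, 1, 2, 0)
    14: (3, 0, 1, 0, 1)
    15: (0, 0, 0, 2, 1)
    16: (0, 0, 0, 2, 1)
    17: (0, 0, 0, 2, 1)

The 17 indices split into 6 linkage classes (same alcove rep ⇔ same W_5-dot-orbit):

[[1, 2, 7], [3, 5, 10, 11, 13], [4], [6, 14], [8], [9, 12, 15, 16, 17]]


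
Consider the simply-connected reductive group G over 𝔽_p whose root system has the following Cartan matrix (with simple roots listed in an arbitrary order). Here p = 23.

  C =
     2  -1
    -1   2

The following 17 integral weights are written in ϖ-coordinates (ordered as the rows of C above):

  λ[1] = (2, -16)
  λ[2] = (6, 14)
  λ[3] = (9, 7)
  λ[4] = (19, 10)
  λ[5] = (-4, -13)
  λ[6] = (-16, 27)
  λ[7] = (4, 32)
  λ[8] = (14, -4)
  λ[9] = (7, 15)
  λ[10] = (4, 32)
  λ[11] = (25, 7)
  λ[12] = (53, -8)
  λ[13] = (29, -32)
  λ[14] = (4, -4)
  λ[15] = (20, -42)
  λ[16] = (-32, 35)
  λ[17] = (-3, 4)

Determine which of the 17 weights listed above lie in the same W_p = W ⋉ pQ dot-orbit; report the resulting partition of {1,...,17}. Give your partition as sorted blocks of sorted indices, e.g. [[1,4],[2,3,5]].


A_2 Cartan matrix, 2 simple roots permuted; ρ=(1,1).

λ_j+ρ reflected into Ā_23 (⟨·,θ^∨⟩≤23); 2-tuples as given:

  1: (12, 3);  2: (7, 15);  3: (10, 8);  4: (12, 3);  5: (12, 3);  6: (10, 8);  7: (10, 8);  8: (12, 3);  9: (7, 15);  10: (10, 8);  11: (12, 3);  12: (7, 15);  13: (7, 15);  14: (2, 3);  15: (2, 3);  16: (10, 8);  17: (2, 3)

These 17 weights hit 4 W_23-dot-orbits; sizes (5, 4, 5, 3):

[[1, 4, 5, 8, 11], [2, 9, 12, 13], [3, 6, 7, 10, 16], [14, 15, 17]]


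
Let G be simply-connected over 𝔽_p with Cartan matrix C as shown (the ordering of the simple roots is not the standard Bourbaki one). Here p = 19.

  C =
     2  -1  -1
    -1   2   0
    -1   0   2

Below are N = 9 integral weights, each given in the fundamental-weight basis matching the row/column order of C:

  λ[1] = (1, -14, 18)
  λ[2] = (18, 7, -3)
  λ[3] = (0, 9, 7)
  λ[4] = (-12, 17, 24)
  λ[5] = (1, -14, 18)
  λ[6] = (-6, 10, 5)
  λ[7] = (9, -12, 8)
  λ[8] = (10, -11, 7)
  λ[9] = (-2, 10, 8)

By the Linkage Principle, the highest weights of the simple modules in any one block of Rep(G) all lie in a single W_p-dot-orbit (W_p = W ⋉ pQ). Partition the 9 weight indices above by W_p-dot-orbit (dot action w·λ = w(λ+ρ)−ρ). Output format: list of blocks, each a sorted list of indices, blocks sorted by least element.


Type A_3, rank 3, |W|=24; reorder rows/cols to standard.

Each λ_j+ρ reduced to Ā_19; 3-tuples below use C's row order:

  λ_1 → (11, 0, 6) · λ_2 → (11, 0, 6) · λ_3 → (1, 10, 8) · λ_4 → (5, 6, 1) · λ_5 → (11, 0, 6) · λ_6 → (5, 6, 1) · λ_7 → (1, 10, 8) · λ_8 → (1, 10, 8) · λ_9 → (1, 10, 8)

3 distinct reps among the 9 weights ⇒ 3 W_19-linkage classes:

[[1, 2, 5], [3, 7, 8, 9], [4, 6]]


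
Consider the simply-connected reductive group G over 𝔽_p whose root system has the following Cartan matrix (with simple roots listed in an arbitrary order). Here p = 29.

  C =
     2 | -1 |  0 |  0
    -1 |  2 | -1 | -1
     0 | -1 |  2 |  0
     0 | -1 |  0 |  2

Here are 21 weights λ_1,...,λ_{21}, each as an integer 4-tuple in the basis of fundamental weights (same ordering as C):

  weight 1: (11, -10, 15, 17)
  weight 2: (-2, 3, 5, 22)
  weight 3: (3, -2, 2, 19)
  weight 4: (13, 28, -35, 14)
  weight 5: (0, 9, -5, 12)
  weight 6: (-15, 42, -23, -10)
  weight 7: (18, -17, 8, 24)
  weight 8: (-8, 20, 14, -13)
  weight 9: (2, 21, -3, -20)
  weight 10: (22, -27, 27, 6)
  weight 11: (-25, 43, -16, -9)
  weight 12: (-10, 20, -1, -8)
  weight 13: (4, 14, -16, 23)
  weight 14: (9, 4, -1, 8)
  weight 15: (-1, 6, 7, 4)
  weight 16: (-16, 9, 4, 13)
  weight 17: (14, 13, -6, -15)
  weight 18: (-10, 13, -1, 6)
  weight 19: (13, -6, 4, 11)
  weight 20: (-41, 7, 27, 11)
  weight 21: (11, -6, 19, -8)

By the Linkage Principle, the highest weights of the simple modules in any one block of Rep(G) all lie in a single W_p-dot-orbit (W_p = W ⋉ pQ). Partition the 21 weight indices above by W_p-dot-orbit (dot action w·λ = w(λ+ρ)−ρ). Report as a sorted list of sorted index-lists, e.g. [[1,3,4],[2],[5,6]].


Dynkin diagram of C (from the 6 off-diagonal −1 entries): D_4.

Alcove-folded reps (p=29, 21 weights, presented ϖ-order):

  1: (3, 1, 7, 9) · 2: (3, 1, 2, 19) · 3: (3, 1, 2, 19) · 4: (10, 5, 0, 9) · 5: (1, 5, 4, 13) · 6: (0, 7, 8, 5) · 7: (3, 1, 7, 9) · 8: (0, 7, 8, 5) · 9: (3, 1, 2, 19) · 10: (3, 1, 2, 19) · 11: (9, 5, 0, 7) · 12: (9, 5, 0, 7) · 13: (10, 5, 0, 9) · 14: (10, 5, 0, 9) · 15: (0, 7, 8, 5) · 16: (10, 5, 0, 9) · 17: (10, 5, 0, 9) · 18: (9, 5, 0, 7) · 19: (9, 5, 0, 7) · 20: (3, 1, 7, 9) · 21: (0, 7, 8, 5)

These 21 weights hit 6 W_29-dot-orbits; sizes (3, 4, 5, 1, 4, 4):

[[1, 7, 20], [2, 3, 9, 10], [4, 13, 14, 16, 17], [5], [6, 8, 15, 21], [11, 12, 18, 19]]


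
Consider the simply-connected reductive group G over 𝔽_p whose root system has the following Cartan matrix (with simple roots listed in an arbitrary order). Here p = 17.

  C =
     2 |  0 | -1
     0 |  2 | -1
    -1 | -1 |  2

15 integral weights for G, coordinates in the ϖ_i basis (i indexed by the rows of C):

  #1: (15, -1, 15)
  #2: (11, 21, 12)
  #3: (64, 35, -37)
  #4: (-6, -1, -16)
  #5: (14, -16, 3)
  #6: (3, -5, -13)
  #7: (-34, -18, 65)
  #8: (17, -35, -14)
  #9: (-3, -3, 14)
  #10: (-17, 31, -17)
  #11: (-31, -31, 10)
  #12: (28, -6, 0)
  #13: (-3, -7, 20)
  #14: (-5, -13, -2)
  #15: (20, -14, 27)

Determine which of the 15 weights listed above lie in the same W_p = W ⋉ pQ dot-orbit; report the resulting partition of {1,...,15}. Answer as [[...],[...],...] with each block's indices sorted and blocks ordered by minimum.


Root system A_3: the 3×3 matrix C matches after relabeling.

Folding the 15 weights λ_j+ρ into Ā_17 (reps in the given 3-coord order):

  λ_1 → (1, 15, 1)
  λ_2 → (4, 4, 8)
  λ_3 → (3, 2, 12)
  λ_4 → (3, 2, 12)
  λ_5 → (2, 2, 11)
  λ_6 → (4, 4, 8)
  λ_7 → (1, 15, 1)
  λ_8 → (12, 4, 1)
  λ_9 → (2, 2, 11)
  λ_10 → (1, 15, 1)
  λ_11 → (2, 2, 11)
  λ_12 → (4, 4, 8)
  λ_13 → (2, 2, 11)
  λ_14 → (12, 4, 1)
  λ_15 → (2, 2, 11)

The 15 indices split into 5 linkage classes (same alcove rep ⇔ same W_17-dot-orbit):

[[1, 7, 10], [2, 6, 12], [3, 4], [5, 9, 11, 13, 15], [8, 14]]


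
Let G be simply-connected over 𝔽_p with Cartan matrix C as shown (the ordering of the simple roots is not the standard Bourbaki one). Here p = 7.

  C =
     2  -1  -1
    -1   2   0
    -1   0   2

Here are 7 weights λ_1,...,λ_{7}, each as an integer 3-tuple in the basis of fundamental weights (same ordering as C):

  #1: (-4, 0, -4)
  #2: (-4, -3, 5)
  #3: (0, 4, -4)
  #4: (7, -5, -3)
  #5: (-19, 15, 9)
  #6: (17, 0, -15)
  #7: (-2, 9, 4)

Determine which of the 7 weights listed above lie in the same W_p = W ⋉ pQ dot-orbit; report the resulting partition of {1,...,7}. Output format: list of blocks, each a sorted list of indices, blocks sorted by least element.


Dynkin diagram of C (from the 4 off-diagonal −1 entries): A_3.

λ_j+ρ reflected into Ā_7 (⟨·,θ^∨⟩≤7); 3-tuples as given:

    λ_1 → (2, 3, 1)
    λ_2 → (2, 3, 1)
    λ_3 → (2, 3, 1)
    λ_4 → (2, 3, 1)
    λ_5 → (2, 3, 1)
    λ_6 → (2, 0, 1)
    λ_7 → (2, 0, 1)

Partition of {1..7} into 2 W_7-dot-orbits:

[[1, 2, 3, 4, 5], [6, 7]]
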